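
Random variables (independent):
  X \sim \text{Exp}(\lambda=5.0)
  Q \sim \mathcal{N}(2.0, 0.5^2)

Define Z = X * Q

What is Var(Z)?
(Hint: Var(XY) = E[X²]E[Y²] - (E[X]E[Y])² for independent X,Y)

Var(XY) = E[X²]E[Y²] - (E[X]E[Y])²
E[X] = 0.2, Var(X) = 0.04
E[Q] = 2, Var(Q) = 0.25
E[X²] = 0.04 + 0.2² = 0.08
E[Q²] = 0.25 + 2² = 4.25
Var(Z) = 0.08*4.25 - (0.2*2)²
= 0.34 - 0.16 = 0.18

0.18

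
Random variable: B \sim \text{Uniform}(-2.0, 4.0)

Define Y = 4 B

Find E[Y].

For Y = 4B:
E[Y] = 4 * E[B]
E[B] = (-2 + 4)/2 = 1
E[Y] = 4 * 1 = 4

4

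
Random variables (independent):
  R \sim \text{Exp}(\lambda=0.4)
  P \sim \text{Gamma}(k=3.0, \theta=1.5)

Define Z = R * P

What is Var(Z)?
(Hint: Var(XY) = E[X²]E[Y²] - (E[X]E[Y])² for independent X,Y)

Var(XY) = E[X²]E[Y²] - (E[X]E[Y])²
E[R] = 2.5, Var(R) = 6.25
E[P] = 4.5, Var(P) = 6.75
E[R²] = 6.25 + 2.5² = 12.5
E[P²] = 6.75 + 4.5² = 27
Var(Z) = 12.5*27 - (2.5*4.5)²
= 337.5 - 126.5625 = 210.9375

210.9375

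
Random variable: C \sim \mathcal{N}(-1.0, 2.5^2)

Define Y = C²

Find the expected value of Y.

Using E[X²] = Var(X) + (E[X])²:
E[C] = -1
Var(C) = 2.5^2 = 6.25
E[C²] = 6.25 + (-1)² = 6.25 + 1 = 7.25

7.25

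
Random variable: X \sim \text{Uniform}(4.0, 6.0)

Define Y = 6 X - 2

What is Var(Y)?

For Y = aX + b: Var(Y) = a² * Var(X)
Var(X) = (6 - 4)^2/12 = 0.33333333
Var(Y) = 6² * 0.33333333 = 36 * 0.33333333 = 12

12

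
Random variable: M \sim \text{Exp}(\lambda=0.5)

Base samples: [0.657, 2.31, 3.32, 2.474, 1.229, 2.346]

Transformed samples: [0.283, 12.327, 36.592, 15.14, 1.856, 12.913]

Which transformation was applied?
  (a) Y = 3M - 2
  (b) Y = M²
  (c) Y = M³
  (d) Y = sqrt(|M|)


Checking option (c) Y = M³:
  M = 0.657 -> Y = 0.283 ✓
  M = 2.31 -> Y = 12.327 ✓
  M = 3.32 -> Y = 36.592 ✓
All samples match this transformation.

(c) M³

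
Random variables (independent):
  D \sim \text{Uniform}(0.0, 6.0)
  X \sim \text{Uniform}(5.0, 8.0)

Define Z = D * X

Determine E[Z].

For independent RVs: E[XY] = E[X]*E[Y]
E[D] = 3
E[X] = 6.5
E[Z] = 3 * 6.5 = 19.5

19.5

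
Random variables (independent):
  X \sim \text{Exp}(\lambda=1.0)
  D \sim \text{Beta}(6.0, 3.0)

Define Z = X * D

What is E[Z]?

For independent RVs: E[XY] = E[X]*E[Y]
E[X] = 1
E[D] = 0.66666667
E[Z] = 1 * 0.66666667 = 0.66666667

0.66666667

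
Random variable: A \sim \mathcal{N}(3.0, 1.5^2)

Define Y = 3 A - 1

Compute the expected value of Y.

For Y = 3A - 1:
E[Y] = 3 * E[A] - 1
E[A] = 3.0 = 3
E[Y] = 3 * 3 - 1 = 8

8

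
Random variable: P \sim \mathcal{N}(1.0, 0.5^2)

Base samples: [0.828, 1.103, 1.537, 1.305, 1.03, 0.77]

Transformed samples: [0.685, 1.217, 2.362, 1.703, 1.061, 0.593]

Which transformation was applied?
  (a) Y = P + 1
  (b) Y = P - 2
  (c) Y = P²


Checking option (c) Y = P²:
  P = 0.828 -> Y = 0.685 ✓
  P = 1.103 -> Y = 1.217 ✓
  P = 1.537 -> Y = 2.362 ✓
All samples match this transformation.

(c) P²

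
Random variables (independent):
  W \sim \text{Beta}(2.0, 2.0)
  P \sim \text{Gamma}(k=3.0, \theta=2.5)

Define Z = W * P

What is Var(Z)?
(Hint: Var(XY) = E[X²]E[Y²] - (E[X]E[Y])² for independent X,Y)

Var(XY) = E[X²]E[Y²] - (E[X]E[Y])²
E[W] = 0.5, Var(W) = 0.05
E[P] = 7.5, Var(P) = 18.75
E[W²] = 0.05 + 0.5² = 0.3
E[P²] = 18.75 + 7.5² = 75
Var(Z) = 0.3*75 - (0.5*7.5)²
= 22.5 - 14.0625 = 8.4375

8.4375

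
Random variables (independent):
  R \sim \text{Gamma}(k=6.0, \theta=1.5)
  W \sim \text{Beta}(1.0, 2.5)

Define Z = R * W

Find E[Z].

For independent RVs: E[XY] = E[X]*E[Y]
E[R] = 9
E[W] = 0.28571429
E[Z] = 9 * 0.28571429 = 2.5714286

2.5714286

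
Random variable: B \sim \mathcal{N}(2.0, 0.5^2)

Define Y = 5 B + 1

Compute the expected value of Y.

For Y = 5B + 1:
E[Y] = 5 * E[B] + 1
E[B] = 2.0 = 2
E[Y] = 5 * 2 + 1 = 11

11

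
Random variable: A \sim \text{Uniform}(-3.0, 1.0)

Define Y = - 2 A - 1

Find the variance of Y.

For Y = aA + b: Var(Y) = a² * Var(A)
Var(A) = (1 + 3)^2/12 = 1.3333333
Var(Y) = (-2)² * 1.3333333 = 4 * 1.3333333 = 5.3333333

5.3333333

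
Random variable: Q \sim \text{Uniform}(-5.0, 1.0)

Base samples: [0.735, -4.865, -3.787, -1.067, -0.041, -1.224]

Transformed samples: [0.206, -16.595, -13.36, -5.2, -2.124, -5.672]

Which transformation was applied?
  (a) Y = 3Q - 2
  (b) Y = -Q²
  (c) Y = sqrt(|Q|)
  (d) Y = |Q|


Checking option (a) Y = 3Q - 2:
  Q = 0.735 -> Y = 0.206 ✓
  Q = -4.865 -> Y = -16.595 ✓
  Q = -3.787 -> Y = -13.36 ✓
All samples match this transformation.

(a) 3Q - 2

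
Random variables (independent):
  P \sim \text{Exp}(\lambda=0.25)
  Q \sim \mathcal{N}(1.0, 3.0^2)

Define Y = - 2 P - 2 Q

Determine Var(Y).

For independent RVs: Var(aX + bY) = a²Var(X) + b²Var(Y)
Var(P) = 16
Var(Q) = 9
Var(Y) = (-2)²*16 + (-2)²*9
= 4*16 + 4*9 = 100

100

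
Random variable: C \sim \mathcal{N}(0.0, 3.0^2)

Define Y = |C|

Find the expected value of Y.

For X ~ N(0, 3.0²), E[|X|] = sigma * sqrt(2/pi)
= 3.0 * sqrt(2/pi) = 2.3936537

2.3936537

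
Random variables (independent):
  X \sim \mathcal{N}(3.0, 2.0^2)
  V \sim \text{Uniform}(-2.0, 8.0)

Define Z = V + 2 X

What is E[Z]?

E[Z] = 2*E[X] + 1*E[V]
E[X] = 3
E[V] = 3
E[Z] = 2*3 + 1*3 = 9

9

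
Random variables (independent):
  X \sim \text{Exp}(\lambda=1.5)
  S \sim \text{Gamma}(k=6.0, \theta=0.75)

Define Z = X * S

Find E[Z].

For independent RVs: E[XY] = E[X]*E[Y]
E[X] = 0.66666667
E[S] = 4.5
E[Z] = 0.66666667 * 4.5 = 3

3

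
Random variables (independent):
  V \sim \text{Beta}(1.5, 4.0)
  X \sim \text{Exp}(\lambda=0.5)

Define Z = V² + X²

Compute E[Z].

E[Z] = E[V²] + E[X²]
E[V²] = Var(V) + E[V]² = 0.03051494 + 0.074380165 = 0.1048951
E[X²] = Var(X) + E[X]² = 4 + 4 = 8
E[Z] = 0.1048951 + 8 = 8.1048951

8.1048951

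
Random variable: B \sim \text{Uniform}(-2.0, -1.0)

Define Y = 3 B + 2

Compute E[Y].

For Y = 3B + 2:
E[Y] = 3 * E[B] + 2
E[B] = (-2 - 1)/2 = -1.5
E[Y] = 3 * (-1.5) + 2 = -2.5

-2.5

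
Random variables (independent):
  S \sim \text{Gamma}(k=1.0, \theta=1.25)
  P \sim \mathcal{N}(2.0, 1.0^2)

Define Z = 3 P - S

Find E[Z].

E[Z] = -1*E[S] + 3*E[P]
E[S] = 1.25
E[P] = 2
E[Z] = -1*1.25 + 3*2 = 4.75

4.75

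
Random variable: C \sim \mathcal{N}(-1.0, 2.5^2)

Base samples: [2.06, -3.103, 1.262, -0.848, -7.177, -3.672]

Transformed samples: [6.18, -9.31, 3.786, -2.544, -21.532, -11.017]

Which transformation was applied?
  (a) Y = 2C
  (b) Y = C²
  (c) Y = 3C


Checking option (c) Y = 3C:
  C = 2.06 -> Y = 6.18 ✓
  C = -3.103 -> Y = -9.31 ✓
  C = 1.262 -> Y = 3.786 ✓
All samples match this transformation.

(c) 3C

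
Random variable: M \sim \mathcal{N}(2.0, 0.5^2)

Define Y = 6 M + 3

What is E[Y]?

For Y = 6M + 3:
E[Y] = 6 * E[M] + 3
E[M] = 2.0 = 2
E[Y] = 6 * 2 + 3 = 15

15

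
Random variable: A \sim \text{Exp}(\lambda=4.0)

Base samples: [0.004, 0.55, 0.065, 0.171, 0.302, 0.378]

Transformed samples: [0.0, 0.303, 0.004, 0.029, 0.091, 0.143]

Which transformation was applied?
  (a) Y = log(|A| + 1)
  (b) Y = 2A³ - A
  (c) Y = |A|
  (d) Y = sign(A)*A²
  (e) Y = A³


Checking option (d) Y = sign(A)*A²:
  A = 0.004 -> Y = 0.0 ✓
  A = 0.55 -> Y = 0.303 ✓
  A = 0.065 -> Y = 0.004 ✓
All samples match this transformation.

(d) sign(A)*A²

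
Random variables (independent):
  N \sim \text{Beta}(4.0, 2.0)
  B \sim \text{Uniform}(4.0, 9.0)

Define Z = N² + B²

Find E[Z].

E[Z] = E[N²] + E[B²]
E[N²] = Var(N) + E[N]² = 0.031746032 + 0.44444444 = 0.47619048
E[B²] = Var(B) + E[B]² = 2.0833333 + 42.25 = 44.333333
E[Z] = 0.47619048 + 44.333333 = 44.809524

44.809524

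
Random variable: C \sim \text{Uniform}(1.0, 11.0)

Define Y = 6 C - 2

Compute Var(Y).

For Y = aC + b: Var(Y) = a² * Var(C)
Var(C) = (11 - 1)^2/12 = 8.3333333
Var(Y) = 6² * 8.3333333 = 36 * 8.3333333 = 300

300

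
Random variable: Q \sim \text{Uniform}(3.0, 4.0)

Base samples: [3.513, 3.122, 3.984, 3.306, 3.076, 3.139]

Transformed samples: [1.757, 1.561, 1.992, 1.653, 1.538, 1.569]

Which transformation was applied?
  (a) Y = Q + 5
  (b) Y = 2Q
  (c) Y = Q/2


Checking option (c) Y = Q/2:
  Q = 3.513 -> Y = 1.757 ✓
  Q = 3.122 -> Y = 1.561 ✓
  Q = 3.984 -> Y = 1.992 ✓
All samples match this transformation.

(c) Q/2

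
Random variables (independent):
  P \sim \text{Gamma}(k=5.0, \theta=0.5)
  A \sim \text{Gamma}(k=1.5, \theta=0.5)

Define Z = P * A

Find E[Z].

For independent RVs: E[XY] = E[X]*E[Y]
E[P] = 2.5
E[A] = 0.75
E[Z] = 2.5 * 0.75 = 1.875

1.875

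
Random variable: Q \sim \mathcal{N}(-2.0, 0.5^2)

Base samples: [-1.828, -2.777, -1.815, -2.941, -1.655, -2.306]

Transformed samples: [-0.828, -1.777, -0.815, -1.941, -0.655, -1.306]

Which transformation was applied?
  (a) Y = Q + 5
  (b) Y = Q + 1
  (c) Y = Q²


Checking option (b) Y = Q + 1:
  Q = -1.828 -> Y = -0.828 ✓
  Q = -2.777 -> Y = -1.777 ✓
  Q = -1.815 -> Y = -0.815 ✓
All samples match this transformation.

(b) Q + 1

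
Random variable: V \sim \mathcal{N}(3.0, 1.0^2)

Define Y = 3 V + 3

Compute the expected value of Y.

For Y = 3V + 3:
E[Y] = 3 * E[V] + 3
E[V] = 3.0 = 3
E[Y] = 3 * 3 + 3 = 12

12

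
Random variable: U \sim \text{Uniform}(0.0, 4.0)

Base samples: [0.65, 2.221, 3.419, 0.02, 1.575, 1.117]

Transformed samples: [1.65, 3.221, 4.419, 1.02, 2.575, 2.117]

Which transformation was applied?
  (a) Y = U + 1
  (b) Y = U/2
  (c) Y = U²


Checking option (a) Y = U + 1:
  U = 0.65 -> Y = 1.65 ✓
  U = 2.221 -> Y = 3.221 ✓
  U = 3.419 -> Y = 4.419 ✓
All samples match this transformation.

(a) U + 1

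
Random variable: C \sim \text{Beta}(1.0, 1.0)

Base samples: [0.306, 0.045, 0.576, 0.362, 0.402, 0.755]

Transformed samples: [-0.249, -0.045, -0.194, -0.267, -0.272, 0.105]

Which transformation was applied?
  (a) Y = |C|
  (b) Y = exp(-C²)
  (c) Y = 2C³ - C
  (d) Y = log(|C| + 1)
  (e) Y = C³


Checking option (c) Y = 2C³ - C:
  C = 0.306 -> Y = -0.249 ✓
  C = 0.045 -> Y = -0.045 ✓
  C = 0.576 -> Y = -0.194 ✓
All samples match this transformation.

(c) 2C³ - C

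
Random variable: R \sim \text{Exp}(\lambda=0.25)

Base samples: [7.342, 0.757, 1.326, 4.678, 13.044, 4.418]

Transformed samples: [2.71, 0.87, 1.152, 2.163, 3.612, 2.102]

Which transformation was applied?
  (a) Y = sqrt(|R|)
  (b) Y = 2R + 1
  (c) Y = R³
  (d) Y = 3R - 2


Checking option (a) Y = sqrt(|R|):
  R = 7.342 -> Y = 2.71 ✓
  R = 0.757 -> Y = 0.87 ✓
  R = 1.326 -> Y = 1.152 ✓
All samples match this transformation.

(a) sqrt(|R|)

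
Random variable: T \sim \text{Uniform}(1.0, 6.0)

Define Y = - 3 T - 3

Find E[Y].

For Y = -3T - 3:
E[Y] = -3 * E[T] - 3
E[T] = (1 + 6)/2 = 3.5
E[Y] = -3 * 3.5 - 3 = -13.5

-13.5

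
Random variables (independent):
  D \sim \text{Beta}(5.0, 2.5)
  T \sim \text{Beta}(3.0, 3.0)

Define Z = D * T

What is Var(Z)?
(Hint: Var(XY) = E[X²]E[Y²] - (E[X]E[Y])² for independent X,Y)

Var(XY) = E[X²]E[Y²] - (E[X]E[Y])²
E[D] = 0.66666667, Var(D) = 0.026143791
E[T] = 0.5, Var(T) = 0.035714286
E[D²] = 0.026143791 + 0.66666667² = 0.47058824
E[T²] = 0.035714286 + 0.5² = 0.28571429
Var(Z) = 0.47058824*0.28571429 - (0.66666667*0.5)²
= 0.13445378 - 0.11111111 = 0.02334267

0.02334267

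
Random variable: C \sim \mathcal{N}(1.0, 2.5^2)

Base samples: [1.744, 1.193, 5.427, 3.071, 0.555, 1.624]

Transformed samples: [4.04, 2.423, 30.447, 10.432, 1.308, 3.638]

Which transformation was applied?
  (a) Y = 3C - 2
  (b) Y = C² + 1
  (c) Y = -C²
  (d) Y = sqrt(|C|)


Checking option (b) Y = C² + 1:
  C = 1.744 -> Y = 4.04 ✓
  C = 1.193 -> Y = 2.423 ✓
  C = 5.427 -> Y = 30.447 ✓
All samples match this transformation.

(b) C² + 1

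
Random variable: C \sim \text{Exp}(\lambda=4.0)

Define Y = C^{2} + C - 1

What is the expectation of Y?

E[Y] = 1*E[C²] + 1*E[C] - 1
E[C] = 0.25
E[C²] = Var(C) + (E[C])² = 0.0625 + 0.0625 = 0.125
E[Y] = 1*0.125 + 1*0.25 - 1 = -0.625

-0.625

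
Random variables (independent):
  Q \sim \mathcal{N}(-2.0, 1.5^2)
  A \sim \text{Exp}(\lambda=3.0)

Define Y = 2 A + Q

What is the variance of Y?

For independent RVs: Var(aX + bY) = a²Var(X) + b²Var(Y)
Var(Q) = 2.25
Var(A) = 0.11111111
Var(Y) = 1²*2.25 + 2²*0.11111111
= 1*2.25 + 4*0.11111111 = 2.6944444

2.6944444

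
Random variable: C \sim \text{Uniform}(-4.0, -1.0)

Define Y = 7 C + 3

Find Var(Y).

For Y = aC + b: Var(Y) = a² * Var(C)
Var(C) = (-1 + 4)^2/12 = 0.75
Var(Y) = 7² * 0.75 = 49 * 0.75 = 36.75

36.75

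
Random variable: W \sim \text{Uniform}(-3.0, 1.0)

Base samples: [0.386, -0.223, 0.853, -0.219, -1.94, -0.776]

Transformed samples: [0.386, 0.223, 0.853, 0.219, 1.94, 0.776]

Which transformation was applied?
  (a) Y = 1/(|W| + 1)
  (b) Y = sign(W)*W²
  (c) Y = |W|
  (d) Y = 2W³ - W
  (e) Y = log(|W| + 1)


Checking option (c) Y = |W|:
  W = 0.386 -> Y = 0.386 ✓
  W = -0.223 -> Y = 0.223 ✓
  W = 0.853 -> Y = 0.853 ✓
All samples match this transformation.

(c) |W|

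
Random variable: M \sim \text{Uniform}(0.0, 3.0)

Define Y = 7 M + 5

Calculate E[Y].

For Y = 7M + 5:
E[Y] = 7 * E[M] + 5
E[M] = (0 + 3)/2 = 1.5
E[Y] = 7 * 1.5 + 5 = 15.5

15.5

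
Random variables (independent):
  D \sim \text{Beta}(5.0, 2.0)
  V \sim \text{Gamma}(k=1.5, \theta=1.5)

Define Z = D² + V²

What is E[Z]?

E[Z] = E[D²] + E[V²]
E[D²] = Var(D) + E[D]² = 0.025510204 + 0.51020408 = 0.53571429
E[V²] = Var(V) + E[V]² = 3.375 + 5.0625 = 8.4375
E[Z] = 0.53571429 + 8.4375 = 8.9732143

8.9732143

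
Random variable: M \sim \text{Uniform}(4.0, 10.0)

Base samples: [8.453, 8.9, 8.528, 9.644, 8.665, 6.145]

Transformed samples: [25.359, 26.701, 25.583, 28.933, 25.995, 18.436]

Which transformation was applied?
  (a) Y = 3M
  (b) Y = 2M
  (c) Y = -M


Checking option (a) Y = 3M:
  M = 8.453 -> Y = 25.359 ✓
  M = 8.9 -> Y = 26.701 ✓
  M = 8.528 -> Y = 25.583 ✓
All samples match this transformation.

(a) 3M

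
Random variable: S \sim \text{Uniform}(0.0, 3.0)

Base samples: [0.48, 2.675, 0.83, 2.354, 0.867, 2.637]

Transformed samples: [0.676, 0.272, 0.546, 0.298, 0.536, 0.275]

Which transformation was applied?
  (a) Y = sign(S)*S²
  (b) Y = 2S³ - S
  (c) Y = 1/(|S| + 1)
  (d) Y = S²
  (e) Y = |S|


Checking option (c) Y = 1/(|S| + 1):
  S = 0.48 -> Y = 0.676 ✓
  S = 2.675 -> Y = 0.272 ✓
  S = 0.83 -> Y = 0.546 ✓
All samples match this transformation.

(c) 1/(|S| + 1)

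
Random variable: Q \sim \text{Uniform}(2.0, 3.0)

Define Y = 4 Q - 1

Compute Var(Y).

For Y = aQ + b: Var(Y) = a² * Var(Q)
Var(Q) = (3 - 2)^2/12 = 0.083333333
Var(Y) = 4² * 0.083333333 = 16 * 0.083333333 = 1.3333333

1.3333333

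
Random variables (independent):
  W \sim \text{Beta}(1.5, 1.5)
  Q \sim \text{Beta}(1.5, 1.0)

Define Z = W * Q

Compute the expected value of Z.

For independent RVs: E[XY] = E[X]*E[Y]
E[W] = 0.5
E[Q] = 0.6
E[Z] = 0.5 * 0.6 = 0.3

0.3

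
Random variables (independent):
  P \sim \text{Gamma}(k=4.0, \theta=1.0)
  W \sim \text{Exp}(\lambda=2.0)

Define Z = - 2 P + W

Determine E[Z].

E[Z] = -2*E[P] + 1*E[W]
E[P] = 4
E[W] = 0.5
E[Z] = -2*4 + 1*0.5 = -7.5

-7.5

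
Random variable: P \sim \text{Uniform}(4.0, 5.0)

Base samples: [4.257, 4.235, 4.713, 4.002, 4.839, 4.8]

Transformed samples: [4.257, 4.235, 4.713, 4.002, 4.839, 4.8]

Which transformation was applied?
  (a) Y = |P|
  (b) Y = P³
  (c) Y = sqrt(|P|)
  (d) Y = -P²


Checking option (a) Y = |P|:
  P = 4.257 -> Y = 4.257 ✓
  P = 4.235 -> Y = 4.235 ✓
  P = 4.713 -> Y = 4.713 ✓
All samples match this transformation.

(a) |P|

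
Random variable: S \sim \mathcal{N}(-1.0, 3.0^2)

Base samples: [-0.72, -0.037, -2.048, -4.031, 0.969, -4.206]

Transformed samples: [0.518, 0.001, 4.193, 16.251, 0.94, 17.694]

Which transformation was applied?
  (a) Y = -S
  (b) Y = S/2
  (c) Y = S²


Checking option (c) Y = S²:
  S = -0.72 -> Y = 0.518 ✓
  S = -0.037 -> Y = 0.001 ✓
  S = -2.048 -> Y = 4.193 ✓
All samples match this transformation.

(c) S²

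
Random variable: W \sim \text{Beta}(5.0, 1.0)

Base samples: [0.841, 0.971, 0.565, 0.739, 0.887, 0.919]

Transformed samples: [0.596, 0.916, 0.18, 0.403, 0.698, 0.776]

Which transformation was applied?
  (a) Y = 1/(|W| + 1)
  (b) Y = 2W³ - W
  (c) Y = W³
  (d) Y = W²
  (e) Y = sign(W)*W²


Checking option (c) Y = W³:
  W = 0.841 -> Y = 0.596 ✓
  W = 0.971 -> Y = 0.916 ✓
  W = 0.565 -> Y = 0.18 ✓
All samples match this transformation.

(c) W³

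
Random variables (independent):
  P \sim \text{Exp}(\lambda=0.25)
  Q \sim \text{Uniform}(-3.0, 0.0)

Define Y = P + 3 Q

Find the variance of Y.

For independent RVs: Var(aX + bY) = a²Var(X) + b²Var(Y)
Var(P) = 16
Var(Q) = 0.75
Var(Y) = 1²*16 + 3²*0.75
= 1*16 + 9*0.75 = 22.75

22.75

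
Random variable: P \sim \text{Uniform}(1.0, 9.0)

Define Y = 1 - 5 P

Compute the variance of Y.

For Y = aP + b: Var(Y) = a² * Var(P)
Var(P) = (9 - 1)^2/12 = 5.3333333
Var(Y) = (-5)² * 5.3333333 = 25 * 5.3333333 = 133.33333

133.33333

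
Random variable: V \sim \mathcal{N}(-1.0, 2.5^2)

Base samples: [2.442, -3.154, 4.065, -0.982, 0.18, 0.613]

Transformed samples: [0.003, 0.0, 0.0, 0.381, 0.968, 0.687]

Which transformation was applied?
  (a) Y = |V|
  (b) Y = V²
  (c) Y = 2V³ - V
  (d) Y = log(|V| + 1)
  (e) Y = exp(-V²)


Checking option (e) Y = exp(-V²):
  V = 2.442 -> Y = 0.003 ✓
  V = -3.154 -> Y = 0.0 ✓
  V = 4.065 -> Y = 0.0 ✓
All samples match this transformation.

(e) exp(-V²)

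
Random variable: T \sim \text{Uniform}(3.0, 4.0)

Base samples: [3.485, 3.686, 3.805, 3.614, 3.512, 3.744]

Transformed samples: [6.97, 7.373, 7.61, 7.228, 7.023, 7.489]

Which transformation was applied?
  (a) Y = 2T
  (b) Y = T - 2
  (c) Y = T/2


Checking option (a) Y = 2T:
  T = 3.485 -> Y = 6.97 ✓
  T = 3.686 -> Y = 7.373 ✓
  T = 3.805 -> Y = 7.61 ✓
All samples match this transformation.

(a) 2T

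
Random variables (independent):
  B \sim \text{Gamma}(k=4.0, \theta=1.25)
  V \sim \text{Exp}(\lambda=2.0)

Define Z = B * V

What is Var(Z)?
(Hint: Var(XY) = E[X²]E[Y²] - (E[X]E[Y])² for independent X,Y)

Var(XY) = E[X²]E[Y²] - (E[X]E[Y])²
E[B] = 5, Var(B) = 6.25
E[V] = 0.5, Var(V) = 0.25
E[B²] = 6.25 + 5² = 31.25
E[V²] = 0.25 + 0.5² = 0.5
Var(Z) = 31.25*0.5 - (5*0.5)²
= 15.625 - 6.25 = 9.375

9.375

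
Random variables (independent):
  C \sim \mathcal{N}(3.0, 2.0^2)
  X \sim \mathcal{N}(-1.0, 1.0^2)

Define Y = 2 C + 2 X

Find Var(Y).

For independent RVs: Var(aX + bY) = a²Var(X) + b²Var(Y)
Var(C) = 4
Var(X) = 1
Var(Y) = 2²*4 + 2²*1
= 4*4 + 4*1 = 20

20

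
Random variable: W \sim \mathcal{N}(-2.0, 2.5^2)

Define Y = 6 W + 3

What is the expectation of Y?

For Y = 6W + 3:
E[Y] = 6 * E[W] + 3
E[W] = -2.0 = -2
E[Y] = 6 * (-2) + 3 = -9

-9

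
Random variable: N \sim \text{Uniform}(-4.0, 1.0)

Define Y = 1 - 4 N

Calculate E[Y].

For Y = -4N + 1:
E[Y] = -4 * E[N] + 1
E[N] = (-4 + 1)/2 = -1.5
E[Y] = -4 * (-1.5) + 1 = 7

7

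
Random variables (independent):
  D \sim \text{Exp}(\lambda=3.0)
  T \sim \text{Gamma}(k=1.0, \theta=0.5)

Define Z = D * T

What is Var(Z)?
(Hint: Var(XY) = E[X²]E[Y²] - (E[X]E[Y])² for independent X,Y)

Var(XY) = E[X²]E[Y²] - (E[X]E[Y])²
E[D] = 0.33333333, Var(D) = 0.11111111
E[T] = 0.5, Var(T) = 0.25
E[D²] = 0.11111111 + 0.33333333² = 0.22222222
E[T²] = 0.25 + 0.5² = 0.5
Var(Z) = 0.22222222*0.5 - (0.33333333*0.5)²
= 0.11111111 - 0.027777778 = 0.083333333

0.083333333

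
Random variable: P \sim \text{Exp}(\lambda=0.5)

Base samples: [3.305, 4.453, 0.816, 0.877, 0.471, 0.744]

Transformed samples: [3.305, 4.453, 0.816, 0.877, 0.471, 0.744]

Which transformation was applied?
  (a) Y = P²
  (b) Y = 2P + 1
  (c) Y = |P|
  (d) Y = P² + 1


Checking option (c) Y = |P|:
  P = 3.305 -> Y = 3.305 ✓
  P = 4.453 -> Y = 4.453 ✓
  P = 0.816 -> Y = 0.816 ✓
All samples match this transformation.

(c) |P|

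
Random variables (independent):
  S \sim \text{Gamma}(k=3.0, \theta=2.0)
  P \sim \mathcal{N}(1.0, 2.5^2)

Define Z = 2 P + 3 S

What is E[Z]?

E[Z] = 3*E[S] + 2*E[P]
E[S] = 6
E[P] = 1
E[Z] = 3*6 + 2*1 = 20

20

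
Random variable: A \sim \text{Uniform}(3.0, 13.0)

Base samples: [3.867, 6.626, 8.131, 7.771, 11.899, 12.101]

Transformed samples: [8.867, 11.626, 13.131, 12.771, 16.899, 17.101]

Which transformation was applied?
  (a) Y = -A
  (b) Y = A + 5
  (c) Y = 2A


Checking option (b) Y = A + 5:
  A = 3.867 -> Y = 8.867 ✓
  A = 6.626 -> Y = 11.626 ✓
  A = 8.131 -> Y = 13.131 ✓
All samples match this transformation.

(b) A + 5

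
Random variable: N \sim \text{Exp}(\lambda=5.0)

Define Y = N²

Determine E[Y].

E[N²] = Var(N) + (E[N])² = 0.04 + 0.04 = 0.08

0.08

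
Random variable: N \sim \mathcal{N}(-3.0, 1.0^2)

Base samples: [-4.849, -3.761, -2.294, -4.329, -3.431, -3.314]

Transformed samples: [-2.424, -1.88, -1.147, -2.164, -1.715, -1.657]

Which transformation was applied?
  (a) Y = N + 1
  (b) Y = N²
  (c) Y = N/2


Checking option (c) Y = N/2:
  N = -4.849 -> Y = -2.424 ✓
  N = -3.761 -> Y = -1.88 ✓
  N = -2.294 -> Y = -1.147 ✓
All samples match this transformation.

(c) N/2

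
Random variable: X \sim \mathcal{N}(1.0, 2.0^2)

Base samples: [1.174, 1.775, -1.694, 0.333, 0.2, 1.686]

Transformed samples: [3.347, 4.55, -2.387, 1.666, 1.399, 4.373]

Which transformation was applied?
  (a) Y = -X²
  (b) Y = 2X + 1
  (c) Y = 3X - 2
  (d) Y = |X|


Checking option (b) Y = 2X + 1:
  X = 1.174 -> Y = 3.347 ✓
  X = 1.775 -> Y = 4.55 ✓
  X = -1.694 -> Y = -2.387 ✓
All samples match this transformation.

(b) 2X + 1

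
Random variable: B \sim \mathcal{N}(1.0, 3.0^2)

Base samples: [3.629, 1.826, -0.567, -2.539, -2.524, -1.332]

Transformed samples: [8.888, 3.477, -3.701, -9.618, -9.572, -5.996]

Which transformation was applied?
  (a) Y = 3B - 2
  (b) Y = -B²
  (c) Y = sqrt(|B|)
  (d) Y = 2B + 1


Checking option (a) Y = 3B - 2:
  B = 3.629 -> Y = 8.888 ✓
  B = 1.826 -> Y = 3.477 ✓
  B = -0.567 -> Y = -3.701 ✓
All samples match this transformation.

(a) 3B - 2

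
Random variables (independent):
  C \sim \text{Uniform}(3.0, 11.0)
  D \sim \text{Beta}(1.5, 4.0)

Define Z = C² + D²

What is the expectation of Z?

E[Z] = E[C²] + E[D²]
E[C²] = Var(C) + E[C]² = 5.3333333 + 49 = 54.333333
E[D²] = Var(D) + E[D]² = 0.03051494 + 0.074380165 = 0.1048951
E[Z] = 54.333333 + 0.1048951 = 54.438228

54.438228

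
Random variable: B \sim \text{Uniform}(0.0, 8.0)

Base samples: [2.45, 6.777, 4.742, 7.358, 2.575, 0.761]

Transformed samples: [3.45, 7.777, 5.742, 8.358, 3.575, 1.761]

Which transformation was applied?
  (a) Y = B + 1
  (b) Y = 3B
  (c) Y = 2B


Checking option (a) Y = B + 1:
  B = 2.45 -> Y = 3.45 ✓
  B = 6.777 -> Y = 7.777 ✓
  B = 4.742 -> Y = 5.742 ✓
All samples match this transformation.

(a) B + 1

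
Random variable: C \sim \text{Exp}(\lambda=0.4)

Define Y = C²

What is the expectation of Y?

E[C²] = Var(C) + (E[C])² = 6.25 + 6.25 = 12.5

12.5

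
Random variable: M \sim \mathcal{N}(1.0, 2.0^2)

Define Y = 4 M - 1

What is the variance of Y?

For Y = aM + b: Var(Y) = a² * Var(M)
Var(M) = 2.0^2 = 4
Var(Y) = 4² * 4 = 16 * 4 = 64

64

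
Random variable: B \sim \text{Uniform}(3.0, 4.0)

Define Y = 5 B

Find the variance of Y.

For Y = aB + b: Var(Y) = a² * Var(B)
Var(B) = (4 - 3)^2/12 = 0.083333333
Var(Y) = 5² * 0.083333333 = 25 * 0.083333333 = 2.0833333

2.0833333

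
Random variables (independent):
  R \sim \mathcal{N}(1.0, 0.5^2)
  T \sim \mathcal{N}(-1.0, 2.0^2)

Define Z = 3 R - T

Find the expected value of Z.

E[Z] = 3*E[R] - 1*E[T]
E[R] = 1
E[T] = -1
E[Z] = 3*1 - 1*(-1) = 4

4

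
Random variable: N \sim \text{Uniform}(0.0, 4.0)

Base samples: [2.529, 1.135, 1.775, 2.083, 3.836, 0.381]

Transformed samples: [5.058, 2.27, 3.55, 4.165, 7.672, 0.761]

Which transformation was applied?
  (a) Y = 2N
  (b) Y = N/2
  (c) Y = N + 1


Checking option (a) Y = 2N:
  N = 2.529 -> Y = 5.058 ✓
  N = 1.135 -> Y = 2.27 ✓
  N = 1.775 -> Y = 3.55 ✓
All samples match this transformation.

(a) 2N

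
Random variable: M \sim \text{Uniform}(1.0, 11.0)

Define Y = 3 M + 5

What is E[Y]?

For Y = 3M + 5:
E[Y] = 3 * E[M] + 5
E[M] = (1 + 11)/2 = 6
E[Y] = 3 * 6 + 5 = 23

23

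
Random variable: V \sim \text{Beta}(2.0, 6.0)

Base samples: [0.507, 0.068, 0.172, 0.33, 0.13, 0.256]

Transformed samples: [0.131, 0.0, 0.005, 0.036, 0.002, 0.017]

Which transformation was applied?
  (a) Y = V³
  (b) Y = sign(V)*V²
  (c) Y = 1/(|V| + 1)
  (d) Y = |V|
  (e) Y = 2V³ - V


Checking option (a) Y = V³:
  V = 0.507 -> Y = 0.131 ✓
  V = 0.068 -> Y = 0.0 ✓
  V = 0.172 -> Y = 0.005 ✓
All samples match this transformation.

(a) V³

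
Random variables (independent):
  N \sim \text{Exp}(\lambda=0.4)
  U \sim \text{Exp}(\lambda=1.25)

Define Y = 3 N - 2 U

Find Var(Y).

For independent RVs: Var(aX + bY) = a²Var(X) + b²Var(Y)
Var(N) = 6.25
Var(U) = 0.64
Var(Y) = 3²*6.25 + (-2)²*0.64
= 9*6.25 + 4*0.64 = 58.81

58.81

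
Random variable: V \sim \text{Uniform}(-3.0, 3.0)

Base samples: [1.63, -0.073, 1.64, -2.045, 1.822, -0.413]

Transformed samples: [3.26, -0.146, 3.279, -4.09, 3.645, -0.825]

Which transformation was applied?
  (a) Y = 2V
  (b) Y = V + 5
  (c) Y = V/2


Checking option (a) Y = 2V:
  V = 1.63 -> Y = 3.26 ✓
  V = -0.073 -> Y = -0.146 ✓
  V = 1.64 -> Y = 3.279 ✓
All samples match this transformation.

(a) 2V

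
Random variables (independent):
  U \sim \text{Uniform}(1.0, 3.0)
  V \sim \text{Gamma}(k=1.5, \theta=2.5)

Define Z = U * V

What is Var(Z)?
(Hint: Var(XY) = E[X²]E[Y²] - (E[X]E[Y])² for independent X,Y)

Var(XY) = E[X²]E[Y²] - (E[X]E[Y])²
E[U] = 2, Var(U) = 0.33333333
E[V] = 3.75, Var(V) = 9.375
E[U²] = 0.33333333 + 2² = 4.3333333
E[V²] = 9.375 + 3.75² = 23.4375
Var(Z) = 4.3333333*23.4375 - (2*3.75)²
= 101.5625 - 56.25 = 45.3125

45.3125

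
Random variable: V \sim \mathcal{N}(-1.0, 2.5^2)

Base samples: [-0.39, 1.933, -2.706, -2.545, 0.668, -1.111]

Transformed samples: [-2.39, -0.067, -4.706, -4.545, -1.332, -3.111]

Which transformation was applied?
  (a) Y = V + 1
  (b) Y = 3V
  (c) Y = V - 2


Checking option (c) Y = V - 2:
  V = -0.39 -> Y = -2.39 ✓
  V = 1.933 -> Y = -0.067 ✓
  V = -2.706 -> Y = -4.706 ✓
All samples match this transformation.

(c) V - 2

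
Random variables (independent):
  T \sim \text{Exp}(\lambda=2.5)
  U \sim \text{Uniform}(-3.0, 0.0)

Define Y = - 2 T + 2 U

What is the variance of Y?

For independent RVs: Var(aX + bY) = a²Var(X) + b²Var(Y)
Var(T) = 0.16
Var(U) = 0.75
Var(Y) = (-2)²*0.16 + 2²*0.75
= 4*0.16 + 4*0.75 = 3.64

3.64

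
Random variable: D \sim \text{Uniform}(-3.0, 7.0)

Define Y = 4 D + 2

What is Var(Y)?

For Y = aD + b: Var(Y) = a² * Var(D)
Var(D) = (7 + 3)^2/12 = 8.3333333
Var(Y) = 4² * 8.3333333 = 16 * 8.3333333 = 133.33333

133.33333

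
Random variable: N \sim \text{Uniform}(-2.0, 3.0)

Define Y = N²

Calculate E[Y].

E[N²] = Var(N) + (E[N])² = 2.0833333 + 0.25 = 2.3333333

2.3333333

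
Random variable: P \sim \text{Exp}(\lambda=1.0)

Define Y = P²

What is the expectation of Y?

E[P²] = Var(P) + (E[P])² = 1 + 1 = 2

2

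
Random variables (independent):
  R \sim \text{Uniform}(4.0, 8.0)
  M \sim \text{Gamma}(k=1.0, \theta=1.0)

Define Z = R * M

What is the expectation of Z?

For independent RVs: E[XY] = E[X]*E[Y]
E[R] = 6
E[M] = 1
E[Z] = 6 * 1 = 6

6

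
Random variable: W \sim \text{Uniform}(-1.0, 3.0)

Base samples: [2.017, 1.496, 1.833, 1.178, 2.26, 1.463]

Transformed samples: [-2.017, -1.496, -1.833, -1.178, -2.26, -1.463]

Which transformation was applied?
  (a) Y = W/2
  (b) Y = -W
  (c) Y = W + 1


Checking option (b) Y = -W:
  W = 2.017 -> Y = -2.017 ✓
  W = 1.496 -> Y = -1.496 ✓
  W = 1.833 -> Y = -1.833 ✓
All samples match this transformation.

(b) -W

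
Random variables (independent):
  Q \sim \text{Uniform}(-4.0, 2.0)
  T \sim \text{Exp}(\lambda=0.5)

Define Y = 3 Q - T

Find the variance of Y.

For independent RVs: Var(aX + bY) = a²Var(X) + b²Var(Y)
Var(Q) = 3
Var(T) = 4
Var(Y) = 3²*3 + (-1)²*4
= 9*3 + 1*4 = 31

31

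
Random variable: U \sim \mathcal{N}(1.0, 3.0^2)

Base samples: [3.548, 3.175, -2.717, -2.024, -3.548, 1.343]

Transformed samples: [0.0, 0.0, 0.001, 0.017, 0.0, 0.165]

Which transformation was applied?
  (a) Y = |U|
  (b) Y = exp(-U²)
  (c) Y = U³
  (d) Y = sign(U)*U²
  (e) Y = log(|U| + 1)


Checking option (b) Y = exp(-U²):
  U = 3.548 -> Y = 0.0 ✓
  U = 3.175 -> Y = 0.0 ✓
  U = -2.717 -> Y = 0.001 ✓
All samples match this transformation.

(b) exp(-U²)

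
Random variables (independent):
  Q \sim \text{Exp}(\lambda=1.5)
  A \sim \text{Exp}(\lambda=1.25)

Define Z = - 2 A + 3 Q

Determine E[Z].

E[Z] = 3*E[Q] - 2*E[A]
E[Q] = 0.66666667
E[A] = 0.8
E[Z] = 3*0.66666667 - 2*0.8 = 0.4

0.4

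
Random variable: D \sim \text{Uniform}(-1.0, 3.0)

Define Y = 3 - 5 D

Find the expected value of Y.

For Y = -5D + 3:
E[Y] = -5 * E[D] + 3
E[D] = (-1 + 3)/2 = 1
E[Y] = -5 * 1 + 3 = -2

-2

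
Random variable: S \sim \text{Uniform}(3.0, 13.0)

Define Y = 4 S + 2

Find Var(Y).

For Y = aS + b: Var(Y) = a² * Var(S)
Var(S) = (13 - 3)^2/12 = 8.3333333
Var(Y) = 4² * 8.3333333 = 16 * 8.3333333 = 133.33333

133.33333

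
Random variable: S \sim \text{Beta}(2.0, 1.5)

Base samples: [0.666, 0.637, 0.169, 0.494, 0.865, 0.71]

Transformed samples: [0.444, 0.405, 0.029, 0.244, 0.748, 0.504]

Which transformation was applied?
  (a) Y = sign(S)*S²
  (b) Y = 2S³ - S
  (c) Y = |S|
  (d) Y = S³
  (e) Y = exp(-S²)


Checking option (a) Y = sign(S)*S²:
  S = 0.666 -> Y = 0.444 ✓
  S = 0.637 -> Y = 0.405 ✓
  S = 0.169 -> Y = 0.029 ✓
All samples match this transformation.

(a) sign(S)*S²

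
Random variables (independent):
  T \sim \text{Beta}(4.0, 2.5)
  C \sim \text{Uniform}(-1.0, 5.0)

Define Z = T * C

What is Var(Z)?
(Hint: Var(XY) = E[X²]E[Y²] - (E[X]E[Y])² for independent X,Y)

Var(XY) = E[X²]E[Y²] - (E[X]E[Y])²
E[T] = 0.61538462, Var(T) = 0.031558185
E[C] = 2, Var(C) = 3
E[T²] = 0.031558185 + 0.61538462² = 0.41025641
E[C²] = 3 + 2² = 7
Var(Z) = 0.41025641*7 - (0.61538462*2)²
= 2.8717949 - 1.5147929 = 1.357002

1.357002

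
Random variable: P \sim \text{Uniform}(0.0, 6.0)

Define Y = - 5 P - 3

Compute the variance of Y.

For Y = aP + b: Var(Y) = a² * Var(P)
Var(P) = (6 - 0)^2/12 = 3
Var(Y) = (-5)² * 3 = 25 * 3 = 75

75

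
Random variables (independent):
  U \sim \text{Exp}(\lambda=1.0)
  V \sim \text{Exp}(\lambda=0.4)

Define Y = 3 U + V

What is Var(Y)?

For independent RVs: Var(aX + bY) = a²Var(X) + b²Var(Y)
Var(U) = 1
Var(V) = 6.25
Var(Y) = 3²*1 + 1²*6.25
= 9*1 + 1*6.25 = 15.25

15.25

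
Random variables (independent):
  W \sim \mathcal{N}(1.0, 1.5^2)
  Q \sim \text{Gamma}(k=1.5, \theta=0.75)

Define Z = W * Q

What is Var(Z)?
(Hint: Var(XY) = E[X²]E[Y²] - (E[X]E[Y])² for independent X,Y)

Var(XY) = E[X²]E[Y²] - (E[X]E[Y])²
E[W] = 1, Var(W) = 2.25
E[Q] = 1.125, Var(Q) = 0.84375
E[W²] = 2.25 + 1² = 3.25
E[Q²] = 0.84375 + 1.125² = 2.109375
Var(Z) = 3.25*2.109375 - (1*1.125)²
= 6.8554688 - 1.265625 = 5.5898438

5.5898438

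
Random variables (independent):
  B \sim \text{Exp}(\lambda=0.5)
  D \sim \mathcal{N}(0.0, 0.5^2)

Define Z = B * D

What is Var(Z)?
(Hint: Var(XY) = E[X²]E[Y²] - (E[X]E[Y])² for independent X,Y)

Var(XY) = E[X²]E[Y²] - (E[X]E[Y])²
E[B] = 2, Var(B) = 4
E[D] = 0, Var(D) = 0.25
E[B²] = 4 + 2² = 8
E[D²] = 0.25 + 0² = 0.25
Var(Z) = 8*0.25 - (2*0)²
= 2 - 0 = 2

2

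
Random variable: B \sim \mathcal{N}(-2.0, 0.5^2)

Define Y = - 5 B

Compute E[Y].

For Y = -5B:
E[Y] = -5 * E[B]
E[B] = -2.0 = -2
E[Y] = -5 * (-2) = 10

10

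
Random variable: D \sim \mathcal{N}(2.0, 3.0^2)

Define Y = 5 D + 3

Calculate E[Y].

For Y = 5D + 3:
E[Y] = 5 * E[D] + 3
E[D] = 2.0 = 2
E[Y] = 5 * 2 + 3 = 13

13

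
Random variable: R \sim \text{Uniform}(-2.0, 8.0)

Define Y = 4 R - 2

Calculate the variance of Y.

For Y = aR + b: Var(Y) = a² * Var(R)
Var(R) = (8 + 2)^2/12 = 8.3333333
Var(Y) = 4² * 8.3333333 = 16 * 8.3333333 = 133.33333

133.33333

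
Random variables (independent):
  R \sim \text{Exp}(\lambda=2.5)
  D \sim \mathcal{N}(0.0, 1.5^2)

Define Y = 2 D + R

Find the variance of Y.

For independent RVs: Var(aX + bY) = a²Var(X) + b²Var(Y)
Var(R) = 0.16
Var(D) = 2.25
Var(Y) = 1²*0.16 + 2²*2.25
= 1*0.16 + 4*2.25 = 9.16

9.16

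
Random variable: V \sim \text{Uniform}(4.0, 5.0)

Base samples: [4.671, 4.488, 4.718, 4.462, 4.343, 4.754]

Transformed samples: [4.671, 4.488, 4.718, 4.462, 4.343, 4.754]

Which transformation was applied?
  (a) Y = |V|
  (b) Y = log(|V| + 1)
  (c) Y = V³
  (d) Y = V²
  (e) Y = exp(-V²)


Checking option (a) Y = |V|:
  V = 4.671 -> Y = 4.671 ✓
  V = 4.488 -> Y = 4.488 ✓
  V = 4.718 -> Y = 4.718 ✓
All samples match this transformation.

(a) |V|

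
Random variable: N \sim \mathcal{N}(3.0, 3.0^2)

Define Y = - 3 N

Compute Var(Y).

For Y = aN + b: Var(Y) = a² * Var(N)
Var(N) = 3.0^2 = 9
Var(Y) = (-3)² * 9 = 9 * 9 = 81

81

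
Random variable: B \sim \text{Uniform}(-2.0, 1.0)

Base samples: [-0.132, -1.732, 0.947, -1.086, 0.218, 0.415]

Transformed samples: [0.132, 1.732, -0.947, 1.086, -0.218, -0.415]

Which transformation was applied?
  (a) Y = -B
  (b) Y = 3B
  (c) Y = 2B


Checking option (a) Y = -B:
  B = -0.132 -> Y = 0.132 ✓
  B = -1.732 -> Y = 1.732 ✓
  B = 0.947 -> Y = -0.947 ✓
All samples match this transformation.

(a) -B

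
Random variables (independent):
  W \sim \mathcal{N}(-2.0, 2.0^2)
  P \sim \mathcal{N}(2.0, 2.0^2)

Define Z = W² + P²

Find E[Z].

E[Z] = E[W²] + E[P²]
E[W²] = Var(W) + E[W]² = 4 + 4 = 8
E[P²] = Var(P) + E[P]² = 4 + 4 = 8
E[Z] = 8 + 8 = 16

16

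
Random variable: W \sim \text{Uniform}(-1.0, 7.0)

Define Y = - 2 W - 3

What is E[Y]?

For Y = -2W - 3:
E[Y] = -2 * E[W] - 3
E[W] = (-1 + 7)/2 = 3
E[Y] = -2 * 3 - 3 = -9

-9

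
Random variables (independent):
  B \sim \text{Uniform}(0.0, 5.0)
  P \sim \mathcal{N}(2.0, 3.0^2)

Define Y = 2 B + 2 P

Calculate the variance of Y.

For independent RVs: Var(aX + bY) = a²Var(X) + b²Var(Y)
Var(B) = 2.0833333
Var(P) = 9
Var(Y) = 2²*2.0833333 + 2²*9
= 4*2.0833333 + 4*9 = 44.333333

44.333333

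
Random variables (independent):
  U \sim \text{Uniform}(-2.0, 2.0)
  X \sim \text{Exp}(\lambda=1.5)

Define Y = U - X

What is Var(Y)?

For independent RVs: Var(aX + bY) = a²Var(X) + b²Var(Y)
Var(U) = 1.3333333
Var(X) = 0.44444444
Var(Y) = 1²*1.3333333 + (-1)²*0.44444444
= 1*1.3333333 + 1*0.44444444 = 1.7777778

1.7777778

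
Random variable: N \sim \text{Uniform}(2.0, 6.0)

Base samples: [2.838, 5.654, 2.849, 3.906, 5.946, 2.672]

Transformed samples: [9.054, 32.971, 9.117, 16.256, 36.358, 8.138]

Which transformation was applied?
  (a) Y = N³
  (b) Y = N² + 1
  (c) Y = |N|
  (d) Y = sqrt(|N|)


Checking option (b) Y = N² + 1:
  N = 2.838 -> Y = 9.054 ✓
  N = 5.654 -> Y = 32.971 ✓
  N = 2.849 -> Y = 9.117 ✓
All samples match this transformation.

(b) N² + 1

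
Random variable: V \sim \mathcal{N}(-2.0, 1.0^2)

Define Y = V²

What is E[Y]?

E[V²] = Var(V) + (E[V])² = 1 + 4 = 5

5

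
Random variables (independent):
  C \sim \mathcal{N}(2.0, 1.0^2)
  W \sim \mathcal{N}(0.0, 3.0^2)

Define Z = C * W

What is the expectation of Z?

For independent RVs: E[XY] = E[X]*E[Y]
E[C] = 2
E[W] = 0
E[Z] = 2 * 0 = 0

0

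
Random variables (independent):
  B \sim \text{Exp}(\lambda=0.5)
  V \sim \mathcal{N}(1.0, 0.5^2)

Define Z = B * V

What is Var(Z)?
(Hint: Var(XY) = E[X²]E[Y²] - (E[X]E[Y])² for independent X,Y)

Var(XY) = E[X²]E[Y²] - (E[X]E[Y])²
E[B] = 2, Var(B) = 4
E[V] = 1, Var(V) = 0.25
E[B²] = 4 + 2² = 8
E[V²] = 0.25 + 1² = 1.25
Var(Z) = 8*1.25 - (2*1)²
= 10 - 4 = 6

6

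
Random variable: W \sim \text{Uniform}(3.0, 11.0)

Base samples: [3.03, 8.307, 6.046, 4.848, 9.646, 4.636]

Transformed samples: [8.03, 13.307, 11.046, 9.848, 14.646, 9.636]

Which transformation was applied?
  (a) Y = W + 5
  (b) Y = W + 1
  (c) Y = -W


Checking option (a) Y = W + 5:
  W = 3.03 -> Y = 8.03 ✓
  W = 8.307 -> Y = 13.307 ✓
  W = 6.046 -> Y = 11.046 ✓
All samples match this transformation.

(a) W + 5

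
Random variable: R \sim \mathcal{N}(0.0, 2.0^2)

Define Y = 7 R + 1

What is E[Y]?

For Y = 7R + 1:
E[Y] = 7 * E[R] + 1
E[R] = 0.0 = 0
E[Y] = 7 * 0 + 1 = 1

1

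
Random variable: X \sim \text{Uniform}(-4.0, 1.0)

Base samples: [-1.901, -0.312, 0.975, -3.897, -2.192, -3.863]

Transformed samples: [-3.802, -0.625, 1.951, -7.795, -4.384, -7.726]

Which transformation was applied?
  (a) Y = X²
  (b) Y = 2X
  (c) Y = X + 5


Checking option (b) Y = 2X:
  X = -1.901 -> Y = -3.802 ✓
  X = -0.312 -> Y = -0.625 ✓
  X = 0.975 -> Y = 1.951 ✓
All samples match this transformation.

(b) 2X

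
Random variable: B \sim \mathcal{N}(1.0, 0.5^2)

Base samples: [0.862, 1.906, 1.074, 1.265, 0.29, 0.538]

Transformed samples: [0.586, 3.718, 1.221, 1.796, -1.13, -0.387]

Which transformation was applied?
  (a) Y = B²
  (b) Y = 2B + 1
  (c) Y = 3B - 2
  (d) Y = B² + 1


Checking option (c) Y = 3B - 2:
  B = 0.862 -> Y = 0.586 ✓
  B = 1.906 -> Y = 3.718 ✓
  B = 1.074 -> Y = 1.221 ✓
All samples match this transformation.

(c) 3B - 2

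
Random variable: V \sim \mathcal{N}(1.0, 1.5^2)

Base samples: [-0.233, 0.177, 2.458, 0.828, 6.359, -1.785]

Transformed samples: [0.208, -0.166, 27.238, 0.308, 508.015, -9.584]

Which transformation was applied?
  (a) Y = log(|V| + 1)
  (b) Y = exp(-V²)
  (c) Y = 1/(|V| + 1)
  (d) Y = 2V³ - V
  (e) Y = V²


Checking option (d) Y = 2V³ - V:
  V = -0.233 -> Y = 0.208 ✓
  V = 0.177 -> Y = -0.166 ✓
  V = 2.458 -> Y = 27.238 ✓
All samples match this transformation.

(d) 2V³ - V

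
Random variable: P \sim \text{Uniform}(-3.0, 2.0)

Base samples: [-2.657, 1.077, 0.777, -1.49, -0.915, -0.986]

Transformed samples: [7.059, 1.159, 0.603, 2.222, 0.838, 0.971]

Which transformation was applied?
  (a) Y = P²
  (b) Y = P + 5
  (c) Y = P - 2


Checking option (a) Y = P²:
  P = -2.657 -> Y = 7.059 ✓
  P = 1.077 -> Y = 1.159 ✓
  P = 0.777 -> Y = 0.603 ✓
All samples match this transformation.

(a) P²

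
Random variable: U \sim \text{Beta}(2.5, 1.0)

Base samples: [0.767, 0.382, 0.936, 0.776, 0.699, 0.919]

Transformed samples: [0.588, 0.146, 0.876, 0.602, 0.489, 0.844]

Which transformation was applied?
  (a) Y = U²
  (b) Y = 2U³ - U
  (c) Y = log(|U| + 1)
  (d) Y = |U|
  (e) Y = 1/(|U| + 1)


Checking option (a) Y = U²:
  U = 0.767 -> Y = 0.588 ✓
  U = 0.382 -> Y = 0.146 ✓
  U = 0.936 -> Y = 0.876 ✓
All samples match this transformation.

(a) U²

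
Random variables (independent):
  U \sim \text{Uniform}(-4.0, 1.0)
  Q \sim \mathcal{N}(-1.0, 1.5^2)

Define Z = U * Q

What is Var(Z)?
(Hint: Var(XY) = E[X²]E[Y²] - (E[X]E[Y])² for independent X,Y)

Var(XY) = E[X²]E[Y²] - (E[X]E[Y])²
E[U] = -1.5, Var(U) = 2.0833333
E[Q] = -1, Var(Q) = 2.25
E[U²] = 2.0833333 + (-1.5)² = 4.3333333
E[Q²] = 2.25 + (-1)² = 3.25
Var(Z) = 4.3333333*3.25 - (-1.5*(-1))²
= 14.083333 - 2.25 = 11.833333

11.833333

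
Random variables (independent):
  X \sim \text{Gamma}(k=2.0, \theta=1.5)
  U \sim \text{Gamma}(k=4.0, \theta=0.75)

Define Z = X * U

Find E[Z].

For independent RVs: E[XY] = E[X]*E[Y]
E[X] = 3
E[U] = 3
E[Z] = 3 * 3 = 9

9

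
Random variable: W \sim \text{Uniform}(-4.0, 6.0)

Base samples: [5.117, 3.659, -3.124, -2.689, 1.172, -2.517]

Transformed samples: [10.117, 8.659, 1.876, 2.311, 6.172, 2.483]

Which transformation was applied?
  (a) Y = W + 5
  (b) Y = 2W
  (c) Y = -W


Checking option (a) Y = W + 5:
  W = 5.117 -> Y = 10.117 ✓
  W = 3.659 -> Y = 8.659 ✓
  W = -3.124 -> Y = 1.876 ✓
All samples match this transformation.

(a) W + 5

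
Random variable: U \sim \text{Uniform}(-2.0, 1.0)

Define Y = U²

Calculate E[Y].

E[U²] = Var(U) + (E[U])² = 0.75 + 0.25 = 1

1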